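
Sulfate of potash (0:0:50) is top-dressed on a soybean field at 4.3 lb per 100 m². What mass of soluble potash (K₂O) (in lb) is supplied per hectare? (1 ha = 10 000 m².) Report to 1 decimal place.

K₂O per 100 m² = 4.3 × 50% = 2.15 lb.
Convert to per hectare: 2.15 × 100 = 215 lb.

215.0 lb K₂O per hectare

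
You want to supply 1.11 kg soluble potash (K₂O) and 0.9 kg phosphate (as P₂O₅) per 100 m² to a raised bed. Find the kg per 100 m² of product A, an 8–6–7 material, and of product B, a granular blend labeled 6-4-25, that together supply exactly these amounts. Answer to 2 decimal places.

With a, b = kg per 100 m² of product A and product B:
K₂O: 0.07·a + 0.25·b = 1.11
P₂O₅: 0.06·a + 0.04·b = 0.9
From row1: a = (1.11 − 0.25·b) / 0.07.
Into row2: 0.06·(1.11 − 0.25·b)/0.07 + 0.04·b = 0.9 → b = 0.295082, a = 14.8033.

14.80 kg product A, 0.30 kg product B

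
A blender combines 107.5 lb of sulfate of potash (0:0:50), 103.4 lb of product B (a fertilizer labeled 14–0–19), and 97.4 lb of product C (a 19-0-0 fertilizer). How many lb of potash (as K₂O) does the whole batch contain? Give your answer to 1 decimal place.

K₂O mass = 50%×107.5 + 19%×103.4 + 0%×97.4 = 73.396 lb.

73.4 lb K₂O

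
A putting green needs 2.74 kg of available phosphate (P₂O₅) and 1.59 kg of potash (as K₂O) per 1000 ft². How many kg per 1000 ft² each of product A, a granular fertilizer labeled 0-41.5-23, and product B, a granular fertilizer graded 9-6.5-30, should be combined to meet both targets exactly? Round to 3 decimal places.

With a, b = kg per 1000 ft² of product A and product B:
P₂O₅: 0.415·a + 0.065·b = 2.74
K₂O: 0.23·a + 0.3·b = 1.59
Eliminate a: (row1) − 0.415/0.23·(row2) → -0.476304·b = -0.128913, so b = 0.270653.
Back-substitute: a = (2.74 − 0.065·0.270653) / 0.415 = 6.56002.

6.560 kg product A, 0.271 kg product B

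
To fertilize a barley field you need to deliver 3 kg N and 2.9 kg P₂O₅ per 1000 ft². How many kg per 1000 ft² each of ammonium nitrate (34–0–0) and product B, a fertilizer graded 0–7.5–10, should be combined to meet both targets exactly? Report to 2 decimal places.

Let a = kg of ammonium nitrate, b = kg of product B (per 1000 ft²).
N: 0.34·a + 0·b = 3
P₂O₅: 0·a + 0.075·b = 2.9
Solving simultaneously: a = 8.82353, b = 38.6667.

8.82 kg ammonium nitrate, 38.67 kg product B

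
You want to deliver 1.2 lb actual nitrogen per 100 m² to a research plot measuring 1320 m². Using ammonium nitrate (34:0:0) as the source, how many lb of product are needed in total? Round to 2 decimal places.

Product per 100 m² = 1.2 / 34% = 3.52941 lb.
Total product = 3.52941 × 1320 / 100 = 46.5882 lb.

46.59 lb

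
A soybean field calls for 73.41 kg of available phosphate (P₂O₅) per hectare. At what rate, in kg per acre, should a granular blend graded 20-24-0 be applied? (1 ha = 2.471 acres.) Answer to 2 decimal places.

123.79 kg of product per acre

Product per hectare = 73.41 / 24% = 305.875 kg.
Convert to per acre: 305.875 × 0.404694 = 123.786 kg.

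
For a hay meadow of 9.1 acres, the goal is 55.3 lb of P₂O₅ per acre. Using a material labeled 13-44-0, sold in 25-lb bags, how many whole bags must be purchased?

Product per acre = 55.3 / 44% = 125.682 lb.
Total product = 125.682 × 9.1 = 1143.7 lb.
Bags = ⌈1143.7 / 25⌉ = 46.

46 bags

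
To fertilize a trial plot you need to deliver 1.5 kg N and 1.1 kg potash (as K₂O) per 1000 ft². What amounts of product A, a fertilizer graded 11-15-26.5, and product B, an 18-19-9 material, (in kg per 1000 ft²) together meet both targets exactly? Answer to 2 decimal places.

1.67 kg product A, 7.31 kg product B

Let a = kg of product A, b = kg of product B (per 1000 ft²).
N: 0.11·a + 0.18·b = 1.5
K₂O: 0.265·a + 0.09·b = 1.1
From row1: a = (1.5 − 0.18·b) / 0.11.
Into row2: 0.265·(1.5 − 0.18·b)/0.11 + 0.09·b = 1.1 → b = 7.31481, a = 1.66667.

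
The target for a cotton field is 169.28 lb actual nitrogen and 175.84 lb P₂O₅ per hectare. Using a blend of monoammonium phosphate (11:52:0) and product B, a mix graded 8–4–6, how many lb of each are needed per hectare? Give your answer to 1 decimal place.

196.1 lb monoammonium phosphate, 1846.3 lb product B

With a, b = lb per hectare of monoammonium phosphate and product B:
N: 0.11·a + 0.08·b = 169.28
P₂O₅: 0.52·a + 0.04·b = 175.84
Eliminate a: (row1) − 0.11/0.52·(row2) → 0.0715385·b = 132.083, so b = 1846.32.
Back-substitute: a = (169.28 − 0.08·1846.32) / 0.11 = 196.129.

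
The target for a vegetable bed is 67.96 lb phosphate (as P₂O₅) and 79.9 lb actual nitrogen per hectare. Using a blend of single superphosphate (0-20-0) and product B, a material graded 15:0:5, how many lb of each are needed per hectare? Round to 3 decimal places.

With a, b = lb per hectare of single superphosphate and product B:
P₂O₅: 0.2·a + 0·b = 67.96
N: 0·a + 0.15·b = 79.9
Solving simultaneously: a = 339.8, b = 532.6667.

339.800 lb single superphosphate, 532.667 lb product B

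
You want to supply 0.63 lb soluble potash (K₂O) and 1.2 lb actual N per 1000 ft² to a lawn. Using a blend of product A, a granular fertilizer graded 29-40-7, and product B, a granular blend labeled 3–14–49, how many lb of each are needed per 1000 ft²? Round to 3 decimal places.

Per-1000 ft² balance (a = product A, b = product B):
K₂O: 0.07·a + 0.49·b = 0.63
N: 0.29·a + 0.03·b = 1.2
Eliminate a: (row1) − 0.07/0.29·(row2) → 0.482759·b = 0.340345, so b = 0.705.
Back-substitute: a = (0.63 − 0.49·0.705) / 0.07 = 4.065.

4.065 lb product A, 0.705 lb product B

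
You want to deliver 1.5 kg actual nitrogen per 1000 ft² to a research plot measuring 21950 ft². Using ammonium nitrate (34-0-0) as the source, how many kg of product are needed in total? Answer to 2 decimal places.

96.84 kg

Product per 1000 ft² = 1.5 / 34% = 4.41176 kg.
Total product = 4.41176 × 21950 / 1000 = 96.8382 kg.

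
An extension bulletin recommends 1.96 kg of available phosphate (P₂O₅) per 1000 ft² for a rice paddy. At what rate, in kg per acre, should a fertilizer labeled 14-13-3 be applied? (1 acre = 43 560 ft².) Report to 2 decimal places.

Product per 1000 ft² = 1.96 / 13% = 15.0769 kg.
Convert to per acre: 15.0769 × 43.56 = 656.751 kg.

656.75 kg of product per acre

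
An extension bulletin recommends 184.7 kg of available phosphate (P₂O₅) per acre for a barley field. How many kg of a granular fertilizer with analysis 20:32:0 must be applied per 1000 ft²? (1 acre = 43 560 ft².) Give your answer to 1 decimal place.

13.3 kg of product per thousand sq ft

Product per acre = 184.7 / 32% = 577.188 kg.
Convert to per 1000 ft²: 577.188 × 0.0229568 = 13.2504 kg.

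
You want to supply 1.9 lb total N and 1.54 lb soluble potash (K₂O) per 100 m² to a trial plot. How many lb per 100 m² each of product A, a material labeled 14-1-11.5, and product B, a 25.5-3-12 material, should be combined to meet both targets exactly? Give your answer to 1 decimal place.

Per-100 m² balance (a = product A, b = product B):
N: 0.14·a + 0.255·b = 1.9
K₂O: 0.115·a + 0.12·b = 1.54
Eliminate a: (row1) − 0.14/0.115·(row2) → 0.108913·b = 0.0252174, so b = 0.231537.
Back-substitute: a = (1.9 − 0.255·0.231537) / 0.14 = 13.1497.

13.1 lb product A, 0.2 lb product B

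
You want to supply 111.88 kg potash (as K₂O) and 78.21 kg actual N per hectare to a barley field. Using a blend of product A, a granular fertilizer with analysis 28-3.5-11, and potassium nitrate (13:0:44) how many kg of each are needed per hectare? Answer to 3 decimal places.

182.443 kg product A, 208.662 kg potassium nitrate

Let a = kg of product A, b = kg of potassium nitrate (per hectare).
K₂O: 0.11·a + 0.44·b = 111.88
N: 0.28·a + 0.13·b = 78.21
Solving simultaneously: a = 182.4426, b = 208.6621.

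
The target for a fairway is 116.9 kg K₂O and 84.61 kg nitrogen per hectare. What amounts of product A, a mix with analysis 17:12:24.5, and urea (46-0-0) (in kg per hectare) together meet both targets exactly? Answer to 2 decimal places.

477.14 kg product A, 7.60 kg urea

With a, b = kg per hectare of product A and urea:
K₂O: 0.245·a + 0·b = 116.9
N: 0.17·a + 0.46·b = 84.61
Eliminate a: (row1) − 0.245/0.17·(row2) → -0.662941·b = -5.03794, so b = 7.59938.
Back-substitute: a = (116.9 − 0·7.59938) / 0.245 = 477.143.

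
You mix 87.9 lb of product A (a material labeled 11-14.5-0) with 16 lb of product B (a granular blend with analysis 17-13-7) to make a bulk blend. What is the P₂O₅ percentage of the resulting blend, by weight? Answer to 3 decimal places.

Total mass = 87.9 + 16 = 103.9 lb.
P₂O₅ mass = 14.5%×87.9 + 13%×16 = 14.8255 lb.
% P₂O₅ = 14.8255 / 103.9 = 14.26901%.

14.269% P₂O₅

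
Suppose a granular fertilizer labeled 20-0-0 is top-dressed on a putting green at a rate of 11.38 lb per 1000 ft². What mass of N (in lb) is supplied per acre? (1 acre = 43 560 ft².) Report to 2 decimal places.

99.14 lb N per acre

nitrogen per 1000 ft² = 11.38 × 20% = 2.276 lb.
Convert to per acre: 2.276 × 43.56 = 99.1426 lb.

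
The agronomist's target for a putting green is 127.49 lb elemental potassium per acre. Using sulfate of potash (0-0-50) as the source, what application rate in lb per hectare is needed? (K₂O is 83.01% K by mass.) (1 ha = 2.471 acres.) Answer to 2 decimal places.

As K₂O: 127.49 / 0.8301 = 153.584 lb per acre.
Product per acre = 153.584 / 50% = 307.168 lb.
Convert to per hectare: 307.168 × 2.471 = 759.012 lb.

759.01 lb of product per hectare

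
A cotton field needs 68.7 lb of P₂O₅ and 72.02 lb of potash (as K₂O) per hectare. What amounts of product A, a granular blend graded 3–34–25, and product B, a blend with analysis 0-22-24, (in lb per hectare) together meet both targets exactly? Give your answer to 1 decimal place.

24.2 lb product A, 274.9 lb product B

Per-hectare balance (a = product A, b = product B):
P₂O₅: 0.34·a + 0.22·b = 68.7
K₂O: 0.25·a + 0.24·b = 72.02
Solving simultaneously: a = 24.1955, b = 274.88.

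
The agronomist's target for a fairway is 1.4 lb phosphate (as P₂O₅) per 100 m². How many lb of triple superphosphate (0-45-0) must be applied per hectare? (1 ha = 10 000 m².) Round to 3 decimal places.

311.111 lb of product per hectare

Product per 100 m² = 1.4 / 45% = 3.11111 lb.
Convert to per hectare: 3.11111 × 100 = 311.1111 lb.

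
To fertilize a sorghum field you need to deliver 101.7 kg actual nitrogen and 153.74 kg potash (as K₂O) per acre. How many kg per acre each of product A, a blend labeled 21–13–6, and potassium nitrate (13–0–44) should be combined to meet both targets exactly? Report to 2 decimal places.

292.69 kg product A, 309.50 kg potassium nitrate

Let a = kg of product A, b = kg of potassium nitrate (per acre).
N: 0.21·a + 0.13·b = 101.7
K₂O: 0.06·a + 0.44·b = 153.74
Eliminate b: (row1) − 0.13/0.44·(row2) → 0.192273·a = 56.2768, so a = 292.693.
Then b = (153.74 − 0.06·292.693) / 0.44 = 309.496.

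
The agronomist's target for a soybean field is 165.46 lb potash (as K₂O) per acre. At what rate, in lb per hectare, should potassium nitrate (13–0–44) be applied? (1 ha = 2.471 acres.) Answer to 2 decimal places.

Product per acre = 165.46 / 44% = 376.045 lb.
Convert to per hectare: 376.045 × 2.471 = 929.208 lb.

929.21 lb of product per hectare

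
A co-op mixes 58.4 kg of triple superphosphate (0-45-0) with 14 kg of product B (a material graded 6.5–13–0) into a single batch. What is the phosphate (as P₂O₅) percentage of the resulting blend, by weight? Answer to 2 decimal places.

38.81% P₂O₅

Total mass = 58.4 + 14 = 72.4 kg.
P₂O₅ mass = 45%×58.4 + 13%×14 = 28.1 kg.
% P₂O₅ = 28.1 / 72.4 = 38.8122%.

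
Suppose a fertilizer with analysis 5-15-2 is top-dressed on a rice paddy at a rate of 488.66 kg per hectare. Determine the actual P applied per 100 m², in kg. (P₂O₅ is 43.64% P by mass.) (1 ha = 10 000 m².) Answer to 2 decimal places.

P₂O₅ per hectare = 488.66 × 15% = 73.299 kg.
Elemental P = 73.299 × 0.4364 = 31.9877 kg per hectare.
Convert to per 100 m²: 31.9877 × 0.01 = 0.319877 kg.

0.32 kg P per hundred sq m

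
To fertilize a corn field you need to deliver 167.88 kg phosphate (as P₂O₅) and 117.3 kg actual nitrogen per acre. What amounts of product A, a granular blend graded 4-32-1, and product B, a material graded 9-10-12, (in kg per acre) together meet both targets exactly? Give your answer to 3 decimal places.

With a, b = kg per acre of product A and product B:
P₂O₅: 0.32·a + 0.1·b = 167.88
N: 0.04·a + 0.09·b = 117.3
Eliminate a: (row1) − 0.32/0.04·(row2) → -0.62·b = -770.52, so b = 1242.7742.
Back-substitute: a = (167.88 − 0.1·1242.7742) / 0.32 = 136.2581.

136.258 kg product A, 1242.774 kg product B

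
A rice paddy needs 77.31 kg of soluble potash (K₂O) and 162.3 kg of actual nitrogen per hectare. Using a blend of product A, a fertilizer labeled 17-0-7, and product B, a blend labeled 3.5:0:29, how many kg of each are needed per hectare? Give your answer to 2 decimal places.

946.88 kg product A, 38.03 kg product B

Per-hectare balance (a = product A, b = product B):
K₂O: 0.07·a + 0.29·b = 77.31
N: 0.17·a + 0.035·b = 162.3
Eliminate b: (row1) − 0.29/0.035·(row2) → -1.33857·a = -1267.46, so a = 946.876.
Then b = (162.3 − 0.17·946.876) / 0.035 = 38.0299.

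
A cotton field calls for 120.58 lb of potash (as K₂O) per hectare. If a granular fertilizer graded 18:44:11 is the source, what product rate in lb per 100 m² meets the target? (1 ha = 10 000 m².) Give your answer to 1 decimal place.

Product per hectare = 120.58 / 11% = 1096.18 lb.
Convert to per 100 m²: 1096.18 × 0.01 = 10.9618 lb.

11.0 lb of product per hundred sq m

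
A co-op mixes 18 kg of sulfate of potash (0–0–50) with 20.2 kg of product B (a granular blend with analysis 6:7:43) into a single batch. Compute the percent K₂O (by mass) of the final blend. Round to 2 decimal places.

46.30% K₂O

Total mass = 18 + 20.2 = 38.2 kg.
K₂O mass = 50%×18 + 43%×20.2 = 17.686 kg.
% K₂O = 17.686 / 38.2 = 46.2984%.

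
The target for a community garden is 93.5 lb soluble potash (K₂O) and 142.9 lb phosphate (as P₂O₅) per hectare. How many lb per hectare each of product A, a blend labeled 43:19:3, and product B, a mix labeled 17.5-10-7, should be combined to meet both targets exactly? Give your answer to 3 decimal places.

Let a = lb of product A, b = lb of product B (per hectare).
K₂O: 0.03·a + 0.07·b = 93.5
P₂O₅: 0.19·a + 0.1·b = 142.9
Eliminate a: (row1) − 0.03/0.19·(row2) → 0.0542105·b = 70.9368, so b = 1308.5437.
Back-substitute: a = (93.5 − 0.07·1308.5437) / 0.03 = 63.3981.

63.398 lb product A, 1308.544 lb product B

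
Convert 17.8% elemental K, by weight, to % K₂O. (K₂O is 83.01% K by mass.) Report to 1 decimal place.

21.4% K₂O

%K₂O = 17.8 / 0.8301 = 21.4432%.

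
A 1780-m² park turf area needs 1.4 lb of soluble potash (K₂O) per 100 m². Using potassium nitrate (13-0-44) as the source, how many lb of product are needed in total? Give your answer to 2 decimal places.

56.64 lb

Product per 100 m² = 1.4 / 44% = 3.18182 lb.
Total product = 3.18182 × 1780 / 100 = 56.6364 lb.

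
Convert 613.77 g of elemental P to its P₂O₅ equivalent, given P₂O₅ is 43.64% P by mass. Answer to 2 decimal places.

1406.44 g P₂O₅

P₂O₅ = 613.77 / 0.4364 = 1406.439 g.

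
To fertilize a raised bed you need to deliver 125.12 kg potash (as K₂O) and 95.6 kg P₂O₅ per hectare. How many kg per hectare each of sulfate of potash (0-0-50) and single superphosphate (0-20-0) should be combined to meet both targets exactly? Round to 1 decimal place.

250.2 kg sulfate of potash, 478.0 kg single superphosphate

Let a = kg of sulfate of potash, b = kg of single superphosphate (per hectare).
K₂O: 0.5·a + 0·b = 125.12
P₂O₅: 0·a + 0.2·b = 95.6
Solving simultaneously: a = 250.24, b = 478.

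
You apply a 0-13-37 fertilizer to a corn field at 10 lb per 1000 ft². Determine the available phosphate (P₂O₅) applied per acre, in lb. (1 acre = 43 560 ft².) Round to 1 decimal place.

P₂O₅ per 1000 ft² = 10 × 13% = 1.3 lb.
Convert to per acre: 1.3 × 43.56 = 56.628 lb.

56.6 lb P₂O₅ per acre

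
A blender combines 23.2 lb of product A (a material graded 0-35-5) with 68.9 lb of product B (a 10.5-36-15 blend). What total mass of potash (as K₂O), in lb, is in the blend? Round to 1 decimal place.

11.5 lb K₂O

K₂O mass = 5%×23.2 + 15%×68.9 = 11.495 lb.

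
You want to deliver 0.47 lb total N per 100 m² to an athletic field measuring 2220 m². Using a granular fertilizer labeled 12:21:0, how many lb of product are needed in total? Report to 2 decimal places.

Product per 100 m² = 0.47 / 12% = 3.91667 lb.
Total product = 3.91667 × 2220 / 100 = 86.95 lb.

86.95 lb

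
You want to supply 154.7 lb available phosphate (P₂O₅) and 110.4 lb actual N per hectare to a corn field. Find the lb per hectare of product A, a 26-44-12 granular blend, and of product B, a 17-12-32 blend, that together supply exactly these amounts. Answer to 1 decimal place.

Per-hectare balance (a = product A, b = product B):
P₂O₅: 0.44·a + 0.12·b = 154.7
N: 0.26·a + 0.17·b = 110.4
From row1: a = (154.7 − 0.12·b) / 0.44.
Into row2: 0.26·(154.7 − 0.12·b)/0.44 + 0.17·b = 110.4 → b = 191.606, a = 299.335.

299.3 lb product A, 191.6 lb product B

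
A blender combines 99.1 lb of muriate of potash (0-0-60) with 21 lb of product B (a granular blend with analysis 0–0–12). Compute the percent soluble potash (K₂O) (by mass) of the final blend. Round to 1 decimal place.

51.6% K₂O

Total mass = 99.1 + 21 = 120.1 lb.
K₂O mass = 60%×99.1 + 12%×21 = 61.98 lb.
% K₂O = 61.98 / 120.1 = 51.607%.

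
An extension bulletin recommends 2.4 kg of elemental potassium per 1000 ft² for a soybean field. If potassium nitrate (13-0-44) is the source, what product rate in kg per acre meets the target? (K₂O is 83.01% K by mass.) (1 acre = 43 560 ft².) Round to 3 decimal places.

As K₂O: 2.4 / 0.8301 = 2.89122 kg per 1000 ft².
Product per 1000 ft² = 2.89122 / 44% = 6.57095 kg.
Convert to per acre: 6.57095 × 43.56 = 286.2306 kg.

286.231 kg of product per acre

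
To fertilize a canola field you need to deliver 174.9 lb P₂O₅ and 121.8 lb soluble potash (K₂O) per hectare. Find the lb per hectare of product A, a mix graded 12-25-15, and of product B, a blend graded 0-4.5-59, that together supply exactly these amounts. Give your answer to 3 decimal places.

Let a = lb of product A, b = lb of product B (per hectare).
P₂O₅: 0.25·a + 0.045·b = 174.9
K₂O: 0.15·a + 0.59·b = 121.8
Eliminate b: (row1) − 0.045/0.59·(row2) → 0.238559·a = 165.61, so a = 694.2096.
Then b = (121.8 − 0.15·694.2096) / 0.59 = 29.9467.

694.210 lb product A, 29.947 lb product B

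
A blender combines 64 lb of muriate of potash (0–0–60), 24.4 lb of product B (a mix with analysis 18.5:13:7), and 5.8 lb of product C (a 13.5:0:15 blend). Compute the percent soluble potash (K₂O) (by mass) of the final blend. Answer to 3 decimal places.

43.501% K₂O

Total mass = 64 + 24.4 + 5.8 = 94.2 lb.
K₂O mass = 60%×64 + 7%×24.4 + 15%×5.8 = 40.978 lb.
% K₂O = 40.978 / 94.2 = 43.5011%.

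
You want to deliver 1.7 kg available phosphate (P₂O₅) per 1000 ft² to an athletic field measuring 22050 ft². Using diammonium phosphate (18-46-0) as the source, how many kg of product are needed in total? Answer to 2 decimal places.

81.49 kg

Product per 1000 ft² = 1.7 / 46% = 3.69565 kg.
Total product = 3.69565 × 22050 / 1000 = 81.4891 kg.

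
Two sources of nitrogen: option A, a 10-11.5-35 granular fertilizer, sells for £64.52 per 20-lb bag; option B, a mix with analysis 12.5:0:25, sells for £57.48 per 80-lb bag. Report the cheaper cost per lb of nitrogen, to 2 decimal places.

option A: N per bag = 20 × 10% = 2 lb; cost = 64.52 / 2 = £32.2600/lb N.
option B: N per bag = 80 × 12.5% = 10 lb; cost = 57.48 / 10 = £5.7480/lb N.
option B is cheaper.

£5.75 per lb N (option B)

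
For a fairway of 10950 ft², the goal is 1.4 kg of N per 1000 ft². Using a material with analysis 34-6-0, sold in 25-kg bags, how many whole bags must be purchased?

2 bags

Product per 1000 ft² = 1.4 / 34% = 4.11765 kg.
Total product = 4.11765 × 10950 / 1000 = 45.0882 kg.
Bags = ⌈45.0882 / 25⌉ = 2.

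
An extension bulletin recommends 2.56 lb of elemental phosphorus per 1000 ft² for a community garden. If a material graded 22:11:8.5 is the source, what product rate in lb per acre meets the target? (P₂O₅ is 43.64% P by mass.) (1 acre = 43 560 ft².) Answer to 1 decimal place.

As P₂O₅: 2.56 / 0.4364 = 5.86618 lb per 1000 ft².
Product per 1000 ft² = 5.86618 / 11% = 53.3289 lb.
Convert to per acre: 53.3289 × 43.56 = 2323.01 lb.

2323.0 lb of product per acre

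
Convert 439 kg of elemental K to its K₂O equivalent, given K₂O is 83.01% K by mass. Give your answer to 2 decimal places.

K₂O = 439 / 0.8301 = 528.852 kg.

528.85 kg K₂O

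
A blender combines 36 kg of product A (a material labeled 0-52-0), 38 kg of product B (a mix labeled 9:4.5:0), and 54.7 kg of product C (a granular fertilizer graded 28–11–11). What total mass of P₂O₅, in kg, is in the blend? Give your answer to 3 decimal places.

26.447 kg P₂O₅

P₂O₅ mass = 52%×36 + 4.5%×38 + 11%×54.7 = 26.447 kg.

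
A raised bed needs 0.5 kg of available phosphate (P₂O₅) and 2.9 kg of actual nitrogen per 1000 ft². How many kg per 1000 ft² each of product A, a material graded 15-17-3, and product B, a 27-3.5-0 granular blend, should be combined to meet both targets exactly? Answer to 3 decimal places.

0.824 kg product A, 10.283 kg product B

Let a = kg of product A, b = kg of product B (per 1000 ft²).
P₂O₅: 0.17·a + 0.035·b = 0.5
N: 0.15·a + 0.27·b = 2.9
Eliminate b: (row1) − 0.035/0.27·(row2) → 0.150556·a = 0.124074, so a = 0.824108.
Then b = (2.9 − 0.15·0.824108) / 0.27 = 10.2829.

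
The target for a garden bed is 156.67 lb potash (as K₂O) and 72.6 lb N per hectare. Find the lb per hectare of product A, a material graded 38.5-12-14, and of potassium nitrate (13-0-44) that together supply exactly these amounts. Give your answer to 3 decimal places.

76.567 lb product A, 331.706 lb potassium nitrate

Per-hectare balance (a = product A, b = potassium nitrate):
K₂O: 0.14·a + 0.44·b = 156.67
N: 0.385·a + 0.13·b = 72.6
Eliminate a: (row1) − 0.14/0.385·(row2) → 0.392727·b = 130.27, so b = 331.70602.
Back-substitute: a = (156.67 − 0.44·331.70602) / 0.14 = 76.5668.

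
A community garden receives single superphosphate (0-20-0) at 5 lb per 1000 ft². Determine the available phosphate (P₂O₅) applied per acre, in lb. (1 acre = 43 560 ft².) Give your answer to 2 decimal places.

43.56 lb P₂O₅ per acre

P₂O₅ per 1000 ft² = 5 × 20% = 1 lb.
Convert to per acre: 1 × 43.56 = 43.56 lb.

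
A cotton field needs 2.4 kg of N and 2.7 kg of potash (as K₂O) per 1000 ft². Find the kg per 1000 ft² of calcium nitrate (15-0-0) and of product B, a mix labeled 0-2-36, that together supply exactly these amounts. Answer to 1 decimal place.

16.0 kg calcium nitrate, 7.5 kg product B

With a, b = kg per 1000 ft² of calcium nitrate and product B:
N: 0.15·a + 0·b = 2.4
K₂O: 0·a + 0.36·b = 2.7
Solving simultaneously: a = 16, b = 7.5.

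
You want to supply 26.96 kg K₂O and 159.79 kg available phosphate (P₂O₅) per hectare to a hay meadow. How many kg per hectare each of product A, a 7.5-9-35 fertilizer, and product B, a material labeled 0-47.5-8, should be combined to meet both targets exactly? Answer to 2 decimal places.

0.14 kg product A, 336.37 kg product B

Per-hectare balance (a = product A, b = product B):
K₂O: 0.35·a + 0.08·b = 26.96
P₂O₅: 0.09·a + 0.475·b = 159.79
Eliminate a: (row1) − 0.35/0.09·(row2) → -1.76722·b = -594.446, so b = 336.373.
Back-substitute: a = (26.96 − 0.08·336.373) / 0.35 = 0.143351.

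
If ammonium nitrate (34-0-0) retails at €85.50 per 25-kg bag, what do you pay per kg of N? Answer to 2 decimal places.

€10.06 per kg N

N in bag = 25 × 34% = 8.5 kg.
Cost per kg N = €85.50 / 8.5 = €10.0588.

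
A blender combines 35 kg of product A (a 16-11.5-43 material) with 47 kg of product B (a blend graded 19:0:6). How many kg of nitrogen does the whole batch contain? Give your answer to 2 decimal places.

14.53 kg N

N mass = 16%×35 + 19%×47 = 14.53 kg.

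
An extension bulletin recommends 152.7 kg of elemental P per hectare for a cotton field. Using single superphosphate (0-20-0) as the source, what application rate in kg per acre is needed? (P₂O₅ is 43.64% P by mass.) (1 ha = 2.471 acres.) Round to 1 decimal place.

708.0 kg of product per acre

As P₂O₅: 152.7 / 0.4364 = 349.908 kg per hectare.
Product per hectare = 349.908 / 20% = 1749.54 kg.
Convert to per acre: 1749.54 × 0.404694 = 708.03 kg.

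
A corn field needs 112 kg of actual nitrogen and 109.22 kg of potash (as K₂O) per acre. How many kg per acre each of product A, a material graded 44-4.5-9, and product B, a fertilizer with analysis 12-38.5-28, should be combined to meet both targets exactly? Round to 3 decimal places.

With a, b = kg per acre of product A and product B:
N: 0.44·a + 0.12·b = 112
K₂O: 0.09·a + 0.28·b = 109.22
Solving simultaneously: a = 162.3986, b = 337.8719.

162.399 kg product A, 337.872 kg product B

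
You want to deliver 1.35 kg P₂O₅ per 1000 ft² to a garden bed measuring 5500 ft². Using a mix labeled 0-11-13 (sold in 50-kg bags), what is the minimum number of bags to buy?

Product per 1000 ft² = 1.35 / 11% = 12.2727 kg.
Total product = 12.2727 × 5500 / 1000 = 67.5 kg.
Bags = ⌈67.5 / 50⌉ = 2.

2 bags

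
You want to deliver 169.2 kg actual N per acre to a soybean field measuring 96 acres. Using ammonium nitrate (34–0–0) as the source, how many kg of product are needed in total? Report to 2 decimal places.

47774.12 kg

Product per acre = 169.2 / 34% = 497.647 kg.
Total product = 497.647 × 96 = 47774.118 kg.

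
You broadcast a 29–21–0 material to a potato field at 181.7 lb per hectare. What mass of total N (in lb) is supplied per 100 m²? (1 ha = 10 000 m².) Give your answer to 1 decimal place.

0.5 lb N per hundred sq m

nitrogen per hectare = 181.7 × 29% = 52.693 lb.
Convert to per 100 m²: 52.693 × 0.01 = 0.52693 lb.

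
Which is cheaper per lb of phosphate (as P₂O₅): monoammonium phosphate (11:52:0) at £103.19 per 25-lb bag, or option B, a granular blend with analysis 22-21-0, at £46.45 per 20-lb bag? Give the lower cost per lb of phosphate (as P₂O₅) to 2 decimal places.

£7.94 per lb P₂O₅ (monoammonium phosphate)

monoammonium phosphate: P₂O₅ per bag = 25 × 52% = 13 lb; cost = 103.19 / 13 = £7.9377/lb P₂O₅.
option B: P₂O₅ per bag = 20 × 21% = 4.2 lb; cost = 46.45 / 4.2 = £11.0595/lb P₂O₅.
monoammonium phosphate is cheaper.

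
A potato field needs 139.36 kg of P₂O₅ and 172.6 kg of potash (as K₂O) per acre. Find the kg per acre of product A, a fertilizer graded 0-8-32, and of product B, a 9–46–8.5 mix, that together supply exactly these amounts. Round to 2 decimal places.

Let a = kg of product A, b = kg of product B (per acre).
P₂O₅: 0.08·a + 0.46·b = 139.36
K₂O: 0.32·a + 0.085·b = 172.6
Eliminate b: (row1) − 0.46/0.085·(row2) → -1.65176·a = -794.711, so a = 481.128.
Then b = (172.6 − 0.32·481.128) / 0.085 = 219.282.

481.13 kg product A, 219.28 kg product B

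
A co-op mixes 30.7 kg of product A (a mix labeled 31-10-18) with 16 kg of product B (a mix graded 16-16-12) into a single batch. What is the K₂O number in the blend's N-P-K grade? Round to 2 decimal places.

Total mass = 30.7 + 16 = 46.7 kg.
K₂O mass = 18%×30.7 + 12%×16 = 7.446 kg.
% K₂O = 7.446 / 46.7 = 15.9443%.

15.94% K₂O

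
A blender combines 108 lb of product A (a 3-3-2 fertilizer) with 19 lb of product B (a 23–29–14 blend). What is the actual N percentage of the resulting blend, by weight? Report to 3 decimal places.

Total mass = 108 + 19 = 127 lb.
N mass = 3%×108 + 23%×19 = 7.61 lb.
% N = 7.61 / 127 = 5.99213%.

5.992% N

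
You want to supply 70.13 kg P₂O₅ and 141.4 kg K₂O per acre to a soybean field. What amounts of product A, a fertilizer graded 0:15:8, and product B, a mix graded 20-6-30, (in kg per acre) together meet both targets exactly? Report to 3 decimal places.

Let a = kg of product A, b = kg of product B (per acre).
P₂O₅: 0.15·a + 0.06·b = 70.13
K₂O: 0.08·a + 0.3·b = 141.4
Eliminate a: (row1) − 0.15/0.08·(row2) → -0.5025·b = -194.995, so b = 388.0498.
Back-substitute: a = (70.13 − 0.06·388.0498) / 0.15 = 312.3134.

312.313 kg product A, 388.050 kg product B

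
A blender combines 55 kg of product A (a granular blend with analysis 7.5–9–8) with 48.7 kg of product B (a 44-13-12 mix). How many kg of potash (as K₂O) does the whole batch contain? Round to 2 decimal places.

K₂O mass = 8%×55 + 12%×48.7 = 10.244 kg.

10.24 kg K₂O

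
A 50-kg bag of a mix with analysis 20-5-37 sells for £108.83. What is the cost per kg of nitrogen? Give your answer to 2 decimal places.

N in bag = 50 × 20% = 10 kg.
Cost per kg N = £108.83 / 10 = £10.8830.

£10.88 per kg N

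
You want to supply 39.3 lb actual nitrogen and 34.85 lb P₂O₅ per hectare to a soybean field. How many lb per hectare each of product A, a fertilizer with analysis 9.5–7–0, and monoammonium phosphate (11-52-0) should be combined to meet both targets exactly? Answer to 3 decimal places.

Let a = lb of product A, b = lb of monoammonium phosphate (per hectare).
N: 0.095·a + 0.11·b = 39.3
P₂O₅: 0.07·a + 0.52·b = 34.85
Eliminate b: (row1) − 0.11/0.52·(row2) → 0.0801923·a = 31.9279, so a = 398.14149.
Then b = (34.85 − 0.07·398.14149) / 0.52 = 13.4233.

398.141 lb product A, 13.423 lb monoammonium phosphate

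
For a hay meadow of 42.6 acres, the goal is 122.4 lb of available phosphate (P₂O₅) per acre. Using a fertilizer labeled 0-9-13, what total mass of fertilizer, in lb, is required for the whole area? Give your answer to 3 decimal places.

Product per acre = 122.4 / 9% = 1360 lb.
Total product = 1360 × 42.6 = 57936 lb.

57936.000 lb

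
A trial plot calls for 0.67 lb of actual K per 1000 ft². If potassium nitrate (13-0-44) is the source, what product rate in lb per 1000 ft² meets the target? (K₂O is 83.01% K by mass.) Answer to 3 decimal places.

1.834 lb of product per thousand sq ft

As K₂O: 0.67 / 0.8301 = 0.807132 lb per 1000 ft².
Product per 1000 ft² = 0.807132 / 44% = 1.83439 lb.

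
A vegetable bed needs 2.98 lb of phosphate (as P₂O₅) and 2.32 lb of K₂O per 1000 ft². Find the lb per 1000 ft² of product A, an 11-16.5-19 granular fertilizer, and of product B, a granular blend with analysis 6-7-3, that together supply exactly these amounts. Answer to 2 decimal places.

8.74 lb product A, 21.96 lb product B

Let a = lb of product A, b = lb of product B (per 1000 ft²).
P₂O₅: 0.165·a + 0.07·b = 2.98
K₂O: 0.19·a + 0.03·b = 2.32
Solving simultaneously: a = 8.74251, b = 21.9641.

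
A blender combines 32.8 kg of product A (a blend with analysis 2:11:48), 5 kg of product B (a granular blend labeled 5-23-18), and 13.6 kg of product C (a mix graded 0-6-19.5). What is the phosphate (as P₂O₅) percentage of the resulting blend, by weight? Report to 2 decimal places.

Total mass = 32.8 + 5 + 13.6 = 51.4 kg.
P₂O₅ mass = 11%×32.8 + 23%×5 + 6%×13.6 = 5.574 kg.
% P₂O₅ = 5.574 / 51.4 = 10.8444%.

10.84% P₂O₅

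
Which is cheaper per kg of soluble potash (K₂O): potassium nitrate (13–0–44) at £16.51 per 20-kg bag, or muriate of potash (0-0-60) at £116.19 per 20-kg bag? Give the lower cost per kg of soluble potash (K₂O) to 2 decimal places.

£1.88 per kg K₂O (potassium nitrate)

potassium nitrate: K₂O per bag = 20 × 44% = 8.8 kg; cost = 16.51 / 8.8 = £1.8761/kg K₂O.
muriate of potash: K₂O per bag = 20 × 60% = 12 kg; cost = 116.19 / 12 = £9.6825/kg K₂O.
potassium nitrate is cheaper.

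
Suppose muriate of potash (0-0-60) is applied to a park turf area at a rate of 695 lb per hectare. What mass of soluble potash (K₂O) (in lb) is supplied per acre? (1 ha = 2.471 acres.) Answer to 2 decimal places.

168.76 lb K₂O per acre

K₂O per hectare = 695 × 60% = 417 lb.
Convert to per acre: 417 × 0.404694 = 168.758 lb.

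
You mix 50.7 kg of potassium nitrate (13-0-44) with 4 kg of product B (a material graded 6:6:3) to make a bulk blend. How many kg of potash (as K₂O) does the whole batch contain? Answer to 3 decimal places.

22.428 kg K₂O

K₂O mass = 44%×50.7 + 3%×4 = 22.428 kg.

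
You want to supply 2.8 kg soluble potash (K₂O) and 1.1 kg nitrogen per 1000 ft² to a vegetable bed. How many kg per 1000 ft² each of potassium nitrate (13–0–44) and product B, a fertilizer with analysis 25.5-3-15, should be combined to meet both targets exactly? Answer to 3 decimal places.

With a, b = kg per 1000 ft² of potassium nitrate and product B:
K₂O: 0.44·a + 0.15·b = 2.8
N: 0.13·a + 0.255·b = 1.1
Eliminate a: (row1) − 0.44/0.13·(row2) → -0.713077·b = -0.923077, so b = 1.294498.
Back-substitute: a = (2.8 − 0.15·1.294498) / 0.44 = 5.92233.

5.922 kg potassium nitrate, 1.294 kg product B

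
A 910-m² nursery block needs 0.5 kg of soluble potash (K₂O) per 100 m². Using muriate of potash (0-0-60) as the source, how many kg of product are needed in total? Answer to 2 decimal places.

Product per 100 m² = 0.5 / 60% = 0.833333 kg.
Total product = 0.833333 × 910 / 100 = 7.58333 kg.

7.58 kg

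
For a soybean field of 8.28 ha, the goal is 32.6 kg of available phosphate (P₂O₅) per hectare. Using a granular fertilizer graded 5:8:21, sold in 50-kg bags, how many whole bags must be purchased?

68 bags

Product per hectare = 32.6 / 8% = 407.5 kg.
Total product = 407.5 × 8.28 = 3374.1 kg.
Bags = ⌈3374.1 / 50⌉ = 68.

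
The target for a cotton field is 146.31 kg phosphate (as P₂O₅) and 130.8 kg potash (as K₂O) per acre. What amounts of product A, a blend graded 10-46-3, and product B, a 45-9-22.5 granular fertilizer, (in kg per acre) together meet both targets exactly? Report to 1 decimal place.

209.8 kg product A, 553.4 kg product B

Per-acre balance (a = product A, b = product B):
P₂O₅: 0.46·a + 0.09·b = 146.31
K₂O: 0.03·a + 0.225·b = 130.8
Eliminate b: (row1) − 0.09/0.225·(row2) → 0.448·a = 93.99, so a = 209.799.
Then b = (130.8 − 0.03·209.799) / 0.225 = 553.36.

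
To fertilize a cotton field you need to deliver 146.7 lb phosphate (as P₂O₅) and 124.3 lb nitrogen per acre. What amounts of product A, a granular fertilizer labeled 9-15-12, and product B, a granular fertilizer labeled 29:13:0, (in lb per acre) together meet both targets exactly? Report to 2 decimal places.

With a, b = lb per acre of product A and product B:
P₂O₅: 0.15·a + 0.13·b = 146.7
N: 0.09·a + 0.29·b = 124.3
Eliminate b: (row1) − 0.13/0.29·(row2) → 0.109655·a = 90.9793, so a = 829.686.
Then b = (124.3 − 0.09·829.686) / 0.29 = 171.132.

829.69 lb product A, 171.13 lb product B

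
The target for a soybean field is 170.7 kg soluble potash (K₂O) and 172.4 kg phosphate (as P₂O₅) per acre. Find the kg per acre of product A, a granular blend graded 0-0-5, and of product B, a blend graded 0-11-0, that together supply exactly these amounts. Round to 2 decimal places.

3414.00 kg product A, 1567.27 kg product B

With a, b = kg per acre of product A and product B:
K₂O: 0.05·a + 0·b = 170.7
P₂O₅: 0·a + 0.11·b = 172.4
Solving simultaneously: a = 3414, b = 1567.273.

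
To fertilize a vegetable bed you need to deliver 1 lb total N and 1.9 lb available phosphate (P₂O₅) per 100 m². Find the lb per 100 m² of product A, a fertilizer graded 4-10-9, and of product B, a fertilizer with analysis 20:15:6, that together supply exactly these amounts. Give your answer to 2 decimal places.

16.43 lb product A, 1.71 lb product B

With a, b = lb per 100 m² of product A and product B:
N: 0.04·a + 0.2·b = 1
P₂O₅: 0.1·a + 0.15·b = 1.9
Eliminate b: (row1) − 0.2/0.15·(row2) → -0.0933333·a = -1.53333, so a = 16.4286.
Then b = (1.9 − 0.1·16.4286) / 0.15 = 1.71429.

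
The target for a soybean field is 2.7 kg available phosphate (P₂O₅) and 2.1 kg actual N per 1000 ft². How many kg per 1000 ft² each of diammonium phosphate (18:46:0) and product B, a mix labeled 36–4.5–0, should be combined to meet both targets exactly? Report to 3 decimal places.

Let a = kg of diammonium phosphate, b = kg of product B (per 1000 ft²).
P₂O₅: 0.46·a + 0.045·b = 2.7
N: 0.18·a + 0.36·b = 2.1
From row1: a = (2.7 − 0.045·b) / 0.46.
Into row2: 0.18·(2.7 − 0.045·b)/0.46 + 0.36·b = 2.1 → b = 3.04762, a = 5.57143.

5.571 kg diammonium phosphate, 3.048 kg product B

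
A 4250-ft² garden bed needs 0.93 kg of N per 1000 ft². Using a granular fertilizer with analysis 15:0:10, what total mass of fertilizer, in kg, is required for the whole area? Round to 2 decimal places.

Product per 1000 ft² = 0.93 / 15% = 6.2 kg.
Total product = 6.2 × 4250 / 1000 = 26.35 kg.

26.35 kg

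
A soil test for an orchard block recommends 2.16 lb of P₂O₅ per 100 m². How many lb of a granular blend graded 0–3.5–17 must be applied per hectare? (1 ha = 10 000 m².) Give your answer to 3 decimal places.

6171.429 lb of product per hectare

Product per 100 m² = 2.16 / 3.5% = 61.7143 lb.
Convert to per hectare: 61.7143 × 100 = 6171.4286 lb.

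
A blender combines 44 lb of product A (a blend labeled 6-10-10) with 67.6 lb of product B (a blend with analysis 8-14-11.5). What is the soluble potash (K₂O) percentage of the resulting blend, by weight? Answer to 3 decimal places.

Total mass = 44 + 67.6 = 111.6 lb.
K₂O mass = 10%×44 + 11.5%×67.6 = 12.174 lb.
% K₂O = 12.174 / 111.6 = 10.9086%.

10.909% K₂O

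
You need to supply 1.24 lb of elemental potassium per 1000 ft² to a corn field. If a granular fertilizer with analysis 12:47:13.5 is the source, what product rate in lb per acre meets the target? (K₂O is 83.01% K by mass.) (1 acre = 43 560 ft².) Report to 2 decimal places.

482.00 lb of product per acre

As K₂O: 1.24 / 0.8301 = 1.4938 lb per 1000 ft².
Product per 1000 ft² = 1.4938 / 13.5% = 11.0652 lb.
Convert to per acre: 11.0652 × 43.56 = 481.998 lb.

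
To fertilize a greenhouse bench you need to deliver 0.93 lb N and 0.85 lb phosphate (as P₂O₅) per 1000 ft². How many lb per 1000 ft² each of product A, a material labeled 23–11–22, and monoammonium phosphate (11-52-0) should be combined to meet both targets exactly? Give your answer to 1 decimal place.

3.6 lb product A, 0.9 lb monoammonium phosphate

Let a = lb of product A, b = lb of monoammonium phosphate (per 1000 ft²).
N: 0.23·a + 0.11·b = 0.93
P₂O₅: 0.11·a + 0.52·b = 0.85
Eliminate a: (row1) − 0.23/0.11·(row2) → -0.977273·b = -0.847273, so b = 0.866977.
Back-substitute: a = (0.93 − 0.11·0.866977) / 0.23 = 3.62884.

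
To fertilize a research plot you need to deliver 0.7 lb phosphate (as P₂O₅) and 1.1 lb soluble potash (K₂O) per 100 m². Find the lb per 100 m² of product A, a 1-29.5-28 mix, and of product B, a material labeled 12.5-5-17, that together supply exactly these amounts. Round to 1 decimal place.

1.8 lb product A, 3.6 lb product B

With a, b = lb per 100 m² of product A and product B:
P₂O₅: 0.295·a + 0.05·b = 0.7
K₂O: 0.28·a + 0.17·b = 1.1
Eliminate a: (row1) − 0.295/0.28·(row2) → -0.129107·b = -0.458929, so b = 3.55463.
Back-substitute: a = (0.7 − 0.05·3.55463) / 0.295 = 1.7704.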